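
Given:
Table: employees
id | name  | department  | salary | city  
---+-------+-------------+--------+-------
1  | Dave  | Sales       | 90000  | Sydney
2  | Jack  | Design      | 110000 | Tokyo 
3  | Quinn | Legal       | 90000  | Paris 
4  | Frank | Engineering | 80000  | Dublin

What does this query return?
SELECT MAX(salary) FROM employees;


Salaries: 90000, 110000, 90000, 80000
MAX = 110000

110000


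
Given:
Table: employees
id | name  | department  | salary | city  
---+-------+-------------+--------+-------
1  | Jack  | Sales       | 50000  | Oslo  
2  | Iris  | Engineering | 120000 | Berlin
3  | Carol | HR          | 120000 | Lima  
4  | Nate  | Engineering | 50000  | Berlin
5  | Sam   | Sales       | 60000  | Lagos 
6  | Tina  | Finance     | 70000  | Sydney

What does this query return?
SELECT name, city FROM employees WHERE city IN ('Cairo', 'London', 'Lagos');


Filtering: city IN ('Cairo', 'London', 'Lagos')
Matching: 1 rows

1 rows:
Sam, Lagos


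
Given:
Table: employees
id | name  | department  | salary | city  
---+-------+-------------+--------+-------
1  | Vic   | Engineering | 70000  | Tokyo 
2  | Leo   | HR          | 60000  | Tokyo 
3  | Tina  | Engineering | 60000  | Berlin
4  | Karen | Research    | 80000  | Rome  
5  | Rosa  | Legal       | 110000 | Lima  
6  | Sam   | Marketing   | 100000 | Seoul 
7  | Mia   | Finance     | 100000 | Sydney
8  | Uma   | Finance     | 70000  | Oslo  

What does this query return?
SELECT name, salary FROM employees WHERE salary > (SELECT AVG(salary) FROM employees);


Subquery: AVG(salary) = 81250.0
Filtering: salary > 81250.0
  Rosa (110000) -> MATCH
  Sam (100000) -> MATCH
  Mia (100000) -> MATCH


3 rows:
Rosa, 110000
Sam, 100000
Mia, 100000


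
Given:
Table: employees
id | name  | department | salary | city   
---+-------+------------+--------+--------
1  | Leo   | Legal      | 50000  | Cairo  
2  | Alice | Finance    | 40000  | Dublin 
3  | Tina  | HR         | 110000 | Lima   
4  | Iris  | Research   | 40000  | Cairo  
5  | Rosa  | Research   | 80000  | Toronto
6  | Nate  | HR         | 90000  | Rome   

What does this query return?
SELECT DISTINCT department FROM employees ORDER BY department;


All 'department' values (row order): Legal, Finance, HR, Research, Research, HR
Removing duplicates leaves 4 unique value(s).

4 values:
Finance
HR
Legal
Research


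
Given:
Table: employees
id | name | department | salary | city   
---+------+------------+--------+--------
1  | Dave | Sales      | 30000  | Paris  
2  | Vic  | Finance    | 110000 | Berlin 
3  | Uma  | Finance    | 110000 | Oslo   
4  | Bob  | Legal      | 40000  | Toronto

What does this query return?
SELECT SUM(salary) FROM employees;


SUM(salary) = 30000 + 110000 + 110000 + 40000 = 290000

290000


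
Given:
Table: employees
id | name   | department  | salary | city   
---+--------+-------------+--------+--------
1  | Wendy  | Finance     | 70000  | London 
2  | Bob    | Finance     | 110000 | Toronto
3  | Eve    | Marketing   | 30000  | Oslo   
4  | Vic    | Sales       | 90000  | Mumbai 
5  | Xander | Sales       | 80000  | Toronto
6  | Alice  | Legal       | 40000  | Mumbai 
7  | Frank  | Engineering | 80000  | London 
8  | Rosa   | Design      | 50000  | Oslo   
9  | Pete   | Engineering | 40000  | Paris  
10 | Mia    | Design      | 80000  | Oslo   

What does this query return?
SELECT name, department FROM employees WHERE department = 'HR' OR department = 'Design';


Filtering: department = 'HR' OR 'Design'
Matching: 2 rows

2 rows:
Rosa, Design
Mia, Design


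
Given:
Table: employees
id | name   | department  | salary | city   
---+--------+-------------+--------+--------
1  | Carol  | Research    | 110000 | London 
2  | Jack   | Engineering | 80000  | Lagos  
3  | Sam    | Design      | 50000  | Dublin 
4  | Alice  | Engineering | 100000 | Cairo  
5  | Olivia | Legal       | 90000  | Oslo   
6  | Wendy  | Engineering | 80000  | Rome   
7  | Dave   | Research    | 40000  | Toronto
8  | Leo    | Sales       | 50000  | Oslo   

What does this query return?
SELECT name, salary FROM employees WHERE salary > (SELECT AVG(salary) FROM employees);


Subquery: AVG(salary) = 75000.0
Filtering: salary > 75000.0
  Carol (110000) -> MATCH
  Jack (80000) -> MATCH
  Alice (100000) -> MATCH
  Olivia (90000) -> MATCH
  Wendy (80000) -> MATCH


5 rows:
Carol, 110000
Jack, 80000
Alice, 100000
Olivia, 90000
Wendy, 80000


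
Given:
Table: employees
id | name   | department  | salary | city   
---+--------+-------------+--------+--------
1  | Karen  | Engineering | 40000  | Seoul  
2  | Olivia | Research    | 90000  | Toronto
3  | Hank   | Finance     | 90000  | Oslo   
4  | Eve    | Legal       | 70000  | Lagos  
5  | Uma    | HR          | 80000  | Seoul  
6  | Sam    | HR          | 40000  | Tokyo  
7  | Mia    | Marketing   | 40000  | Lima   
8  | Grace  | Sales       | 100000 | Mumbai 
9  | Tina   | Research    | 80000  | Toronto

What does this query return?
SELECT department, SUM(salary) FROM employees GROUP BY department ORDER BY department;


Summing salary within each department:
  Engineering: 40000 = 40000
  Finance: 90000 = 90000
  HR: 80000 + 40000 = 120000
  Legal: 70000 = 70000
  Marketing: 40000 = 40000
  Research: 90000 + 80000 = 170000
  Sales: 100000 = 100000


7 groups:
Engineering, 40000
Finance, 90000
HR, 120000
Legal, 70000
Marketing, 40000
Research, 170000
Sales, 100000


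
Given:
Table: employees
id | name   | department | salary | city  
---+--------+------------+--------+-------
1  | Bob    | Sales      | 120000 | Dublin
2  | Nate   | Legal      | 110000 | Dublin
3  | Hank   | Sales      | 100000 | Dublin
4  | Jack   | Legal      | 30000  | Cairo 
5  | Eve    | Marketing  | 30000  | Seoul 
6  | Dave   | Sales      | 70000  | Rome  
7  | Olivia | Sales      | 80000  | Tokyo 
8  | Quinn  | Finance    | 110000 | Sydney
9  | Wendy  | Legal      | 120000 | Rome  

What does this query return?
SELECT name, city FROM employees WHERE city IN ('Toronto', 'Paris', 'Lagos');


Filtering: city IN ('Toronto', 'Paris', 'Lagos')
Matching: 0 rows

Empty result set (0 rows)


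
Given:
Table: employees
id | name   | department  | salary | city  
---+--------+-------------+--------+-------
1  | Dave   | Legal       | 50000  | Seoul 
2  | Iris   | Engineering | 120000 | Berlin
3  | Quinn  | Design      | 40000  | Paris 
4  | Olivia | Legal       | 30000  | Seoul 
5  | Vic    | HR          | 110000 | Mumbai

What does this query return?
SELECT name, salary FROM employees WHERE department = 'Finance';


Filtering: department = 'Finance'
Matching rows: 0

Empty result set (0 rows)


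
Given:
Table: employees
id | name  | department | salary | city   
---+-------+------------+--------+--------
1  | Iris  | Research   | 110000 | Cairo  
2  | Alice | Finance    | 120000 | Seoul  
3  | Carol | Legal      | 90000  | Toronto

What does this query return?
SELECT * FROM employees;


SELECT * returns all 3 rows with all columns

3 rows:
1, Iris, Research, 110000, Cairo
2, Alice, Finance, 120000, Seoul
3, Carol, Legal, 90000, Toronto


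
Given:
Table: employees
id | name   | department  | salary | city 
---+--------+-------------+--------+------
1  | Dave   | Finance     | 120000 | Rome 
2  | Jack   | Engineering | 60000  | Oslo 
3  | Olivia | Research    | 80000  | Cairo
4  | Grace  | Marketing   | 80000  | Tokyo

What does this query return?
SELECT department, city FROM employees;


Projecting columns: department, city

4 rows:
Finance, Rome
Engineering, Oslo
Research, Cairo
Marketing, Tokyo


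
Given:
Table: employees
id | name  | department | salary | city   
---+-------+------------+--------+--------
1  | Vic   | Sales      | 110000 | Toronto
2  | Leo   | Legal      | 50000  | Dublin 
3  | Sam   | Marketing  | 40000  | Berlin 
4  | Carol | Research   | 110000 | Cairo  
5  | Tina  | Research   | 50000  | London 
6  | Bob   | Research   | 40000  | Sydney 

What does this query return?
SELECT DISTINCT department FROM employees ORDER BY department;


All 'department' values (row order): Sales, Legal, Marketing, Research, Research, Research
Removing duplicates leaves 4 unique value(s).

4 values:
Legal
Marketing
Research
Sales


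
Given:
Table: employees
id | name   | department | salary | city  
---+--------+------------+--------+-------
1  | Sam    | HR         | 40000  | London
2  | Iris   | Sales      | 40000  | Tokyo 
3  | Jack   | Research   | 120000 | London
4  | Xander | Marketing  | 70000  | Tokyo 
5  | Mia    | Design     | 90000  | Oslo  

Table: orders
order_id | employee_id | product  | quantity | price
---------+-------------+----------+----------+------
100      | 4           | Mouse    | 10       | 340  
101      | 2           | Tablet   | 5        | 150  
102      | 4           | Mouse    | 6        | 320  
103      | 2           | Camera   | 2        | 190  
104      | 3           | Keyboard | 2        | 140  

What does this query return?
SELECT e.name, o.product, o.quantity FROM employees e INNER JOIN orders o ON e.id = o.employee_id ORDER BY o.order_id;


Joining employees.id = orders.employee_id:
  employee Xander (id=4) -> order Mouse
  employee Iris (id=2) -> order Tablet
  employee Xander (id=4) -> order Mouse
  employee Iris (id=2) -> order Camera
  employee Jack (id=3) -> order Keyboard


5 rows:
Xander, Mouse, 10
Iris, Tablet, 5
Xander, Mouse, 6
Iris, Camera, 2
Jack, Keyboard, 2


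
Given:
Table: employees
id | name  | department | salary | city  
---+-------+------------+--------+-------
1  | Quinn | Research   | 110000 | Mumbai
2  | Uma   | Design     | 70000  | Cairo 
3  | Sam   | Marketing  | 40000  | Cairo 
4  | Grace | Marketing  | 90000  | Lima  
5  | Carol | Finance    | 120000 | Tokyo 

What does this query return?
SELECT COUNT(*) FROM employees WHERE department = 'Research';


Counting rows where department = 'Research'
  Quinn -> MATCH


1


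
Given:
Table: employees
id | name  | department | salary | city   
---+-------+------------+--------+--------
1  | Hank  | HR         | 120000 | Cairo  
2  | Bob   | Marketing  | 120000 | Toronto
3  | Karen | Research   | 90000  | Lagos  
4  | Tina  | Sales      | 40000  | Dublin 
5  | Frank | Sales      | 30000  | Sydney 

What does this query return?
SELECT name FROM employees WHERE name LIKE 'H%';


LIKE 'H%' matches names starting with 'H'
Matching: 1

1 rows:
Hank


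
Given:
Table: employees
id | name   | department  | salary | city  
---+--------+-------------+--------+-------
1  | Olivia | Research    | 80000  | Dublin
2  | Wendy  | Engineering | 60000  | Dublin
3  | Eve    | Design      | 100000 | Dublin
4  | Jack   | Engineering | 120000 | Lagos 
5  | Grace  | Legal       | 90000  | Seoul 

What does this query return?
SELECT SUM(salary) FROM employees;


SUM(salary) = 80000 + 60000 + 100000 + 120000 + 90000 = 450000

450000


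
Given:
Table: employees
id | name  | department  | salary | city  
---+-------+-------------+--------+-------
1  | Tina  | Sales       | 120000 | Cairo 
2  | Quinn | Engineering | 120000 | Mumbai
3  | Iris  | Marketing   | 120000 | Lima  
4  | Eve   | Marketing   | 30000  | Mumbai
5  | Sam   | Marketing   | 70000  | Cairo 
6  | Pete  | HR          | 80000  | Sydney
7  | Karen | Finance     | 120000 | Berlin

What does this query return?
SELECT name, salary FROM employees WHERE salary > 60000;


Filtering: salary > 60000
Matching: 6 rows

6 rows:
Tina, 120000
Quinn, 120000
Iris, 120000
Sam, 70000
Pete, 80000
Karen, 120000


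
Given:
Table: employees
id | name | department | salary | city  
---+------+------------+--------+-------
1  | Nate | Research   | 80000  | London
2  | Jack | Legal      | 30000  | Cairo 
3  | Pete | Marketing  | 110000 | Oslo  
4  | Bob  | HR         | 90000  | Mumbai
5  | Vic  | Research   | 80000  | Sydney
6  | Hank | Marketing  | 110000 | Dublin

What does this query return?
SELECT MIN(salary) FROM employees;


Salaries: 80000, 30000, 110000, 90000, 80000, 110000
MIN = 30000

30000


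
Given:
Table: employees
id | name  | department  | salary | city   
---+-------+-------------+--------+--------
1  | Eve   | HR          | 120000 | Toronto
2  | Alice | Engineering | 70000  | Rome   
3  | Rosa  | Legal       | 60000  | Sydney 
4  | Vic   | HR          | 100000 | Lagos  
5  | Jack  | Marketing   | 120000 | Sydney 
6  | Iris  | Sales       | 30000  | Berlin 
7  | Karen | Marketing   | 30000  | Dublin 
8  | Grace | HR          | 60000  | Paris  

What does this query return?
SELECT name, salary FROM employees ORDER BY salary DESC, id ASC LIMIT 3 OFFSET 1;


Sort by salary DESC (id ASC tiebreak), then skip 1 and take 3
Rows 2 through 4

3 rows:
Jack, 120000
Vic, 100000
Alice, 70000


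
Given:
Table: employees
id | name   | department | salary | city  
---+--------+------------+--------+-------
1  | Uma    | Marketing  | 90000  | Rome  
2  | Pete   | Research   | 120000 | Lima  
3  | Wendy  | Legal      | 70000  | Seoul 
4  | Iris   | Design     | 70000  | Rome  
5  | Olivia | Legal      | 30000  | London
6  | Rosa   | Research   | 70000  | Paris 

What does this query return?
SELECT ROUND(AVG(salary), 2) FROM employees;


SUM(salary) = 450000
COUNT = 6
ROUND(AVG, 2) = ROUND(450000 / 6, 2) = 75000.0

75000.0


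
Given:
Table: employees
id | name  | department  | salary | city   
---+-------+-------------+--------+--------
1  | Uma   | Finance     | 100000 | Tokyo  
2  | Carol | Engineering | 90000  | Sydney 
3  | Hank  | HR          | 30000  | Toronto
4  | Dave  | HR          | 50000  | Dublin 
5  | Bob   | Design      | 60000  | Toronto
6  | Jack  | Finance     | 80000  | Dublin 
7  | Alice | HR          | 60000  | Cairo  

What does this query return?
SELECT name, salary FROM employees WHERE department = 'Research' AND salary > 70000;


Filtering: department = 'Research' AND salary > 70000
Matching: 0 rows

Empty result set (0 rows)


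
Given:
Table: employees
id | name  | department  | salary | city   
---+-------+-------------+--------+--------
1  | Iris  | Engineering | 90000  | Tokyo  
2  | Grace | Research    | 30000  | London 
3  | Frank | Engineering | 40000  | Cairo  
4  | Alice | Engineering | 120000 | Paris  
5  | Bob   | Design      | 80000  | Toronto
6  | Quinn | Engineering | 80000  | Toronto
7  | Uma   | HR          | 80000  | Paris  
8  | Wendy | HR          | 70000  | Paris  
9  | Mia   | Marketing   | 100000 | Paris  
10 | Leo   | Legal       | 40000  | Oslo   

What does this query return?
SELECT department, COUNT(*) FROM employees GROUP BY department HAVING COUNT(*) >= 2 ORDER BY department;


Groups with count >= 2:
  Engineering: 4 -> PASS
  HR: 2 -> PASS
  Design: 1 -> filtered out
  Legal: 1 -> filtered out
  Marketing: 1 -> filtered out
  Research: 1 -> filtered out


2 groups:
Engineering, 4
HR, 2


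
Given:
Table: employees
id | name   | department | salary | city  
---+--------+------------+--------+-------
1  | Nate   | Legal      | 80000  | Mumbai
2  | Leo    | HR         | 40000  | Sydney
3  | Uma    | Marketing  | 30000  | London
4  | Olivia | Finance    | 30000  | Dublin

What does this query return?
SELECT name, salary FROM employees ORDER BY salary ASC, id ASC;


Sorting by salary ASC, then id ASC for ties

4 rows:
Uma, 30000
Olivia, 30000
Leo, 40000
Nate, 80000


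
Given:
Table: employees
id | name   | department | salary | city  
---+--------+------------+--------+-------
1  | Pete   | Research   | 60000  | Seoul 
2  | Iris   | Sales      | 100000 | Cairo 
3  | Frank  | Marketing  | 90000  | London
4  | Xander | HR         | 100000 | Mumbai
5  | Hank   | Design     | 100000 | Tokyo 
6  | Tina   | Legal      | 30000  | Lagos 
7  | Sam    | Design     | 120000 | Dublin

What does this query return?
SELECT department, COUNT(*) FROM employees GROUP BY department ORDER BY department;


Assigning each row to its department group:
  Pete -> Research
  Iris -> Sales
  Frank -> Marketing
  Xander -> HR
  Hank -> Design
  Tina -> Legal
  Sam -> Design


6 groups:
Design, 2
HR, 1
Legal, 1
Marketing, 1
Research, 1
Sales, 1


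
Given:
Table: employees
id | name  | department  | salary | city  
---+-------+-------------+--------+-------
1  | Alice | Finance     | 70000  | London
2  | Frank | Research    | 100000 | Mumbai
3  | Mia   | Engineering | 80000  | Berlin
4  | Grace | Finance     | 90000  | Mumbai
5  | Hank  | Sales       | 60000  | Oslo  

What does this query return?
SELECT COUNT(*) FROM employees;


COUNT(*) counts all rows

5


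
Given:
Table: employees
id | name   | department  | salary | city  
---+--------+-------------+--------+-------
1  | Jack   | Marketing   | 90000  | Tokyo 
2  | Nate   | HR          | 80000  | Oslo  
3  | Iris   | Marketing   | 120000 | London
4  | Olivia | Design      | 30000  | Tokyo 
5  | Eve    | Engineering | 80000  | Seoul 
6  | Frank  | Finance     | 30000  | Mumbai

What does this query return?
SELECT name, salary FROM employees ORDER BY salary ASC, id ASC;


Sorting by salary ASC, then id ASC for ties

6 rows:
Olivia, 30000
Frank, 30000
Nate, 80000
Eve, 80000
Jack, 90000
Iris, 120000


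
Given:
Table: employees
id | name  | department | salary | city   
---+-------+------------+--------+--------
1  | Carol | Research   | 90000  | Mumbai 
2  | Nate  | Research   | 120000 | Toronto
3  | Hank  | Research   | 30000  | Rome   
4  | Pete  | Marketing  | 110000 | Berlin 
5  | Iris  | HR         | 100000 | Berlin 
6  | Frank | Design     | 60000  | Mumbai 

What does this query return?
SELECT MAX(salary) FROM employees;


Salaries: 90000, 120000, 30000, 110000, 100000, 60000
MAX = 120000

120000


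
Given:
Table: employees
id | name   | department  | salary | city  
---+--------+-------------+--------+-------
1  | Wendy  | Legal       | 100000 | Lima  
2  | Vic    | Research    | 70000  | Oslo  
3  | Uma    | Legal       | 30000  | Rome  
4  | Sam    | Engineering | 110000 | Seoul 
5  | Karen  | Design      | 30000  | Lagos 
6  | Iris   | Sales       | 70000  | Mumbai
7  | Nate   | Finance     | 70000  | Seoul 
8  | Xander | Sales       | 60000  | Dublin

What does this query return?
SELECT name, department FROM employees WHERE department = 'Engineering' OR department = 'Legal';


Filtering: department = 'Engineering' OR 'Legal'
Matching: 3 rows

3 rows:
Wendy, Legal
Uma, Legal
Sam, Engineering


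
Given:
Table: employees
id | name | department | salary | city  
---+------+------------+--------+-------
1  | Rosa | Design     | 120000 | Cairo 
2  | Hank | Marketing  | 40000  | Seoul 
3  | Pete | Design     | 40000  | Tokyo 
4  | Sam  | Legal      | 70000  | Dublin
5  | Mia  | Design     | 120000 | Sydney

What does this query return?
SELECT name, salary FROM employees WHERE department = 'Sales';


Filtering: department = 'Sales'
Matching rows: 0

Empty result set (0 rows)


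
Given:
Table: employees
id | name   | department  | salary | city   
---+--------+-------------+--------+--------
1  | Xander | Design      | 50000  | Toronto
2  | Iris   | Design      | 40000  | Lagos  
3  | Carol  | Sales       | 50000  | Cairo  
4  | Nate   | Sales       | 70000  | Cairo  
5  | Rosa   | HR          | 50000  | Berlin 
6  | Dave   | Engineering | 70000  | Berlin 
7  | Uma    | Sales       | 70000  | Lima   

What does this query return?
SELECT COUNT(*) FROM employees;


COUNT(*) counts all rows

7


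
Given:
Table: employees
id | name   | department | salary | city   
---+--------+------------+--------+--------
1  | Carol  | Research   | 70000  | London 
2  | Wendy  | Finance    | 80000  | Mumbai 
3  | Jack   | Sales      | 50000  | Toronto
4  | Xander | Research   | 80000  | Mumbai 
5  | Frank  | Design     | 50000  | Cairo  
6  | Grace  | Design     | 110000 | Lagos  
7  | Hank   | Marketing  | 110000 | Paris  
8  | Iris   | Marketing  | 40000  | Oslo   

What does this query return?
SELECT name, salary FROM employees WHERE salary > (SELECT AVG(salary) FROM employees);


Subquery: AVG(salary) = 73750.0
Filtering: salary > 73750.0
  Wendy (80000) -> MATCH
  Xander (80000) -> MATCH
  Grace (110000) -> MATCH
  Hank (110000) -> MATCH


4 rows:
Wendy, 80000
Xander, 80000
Grace, 110000
Hank, 110000


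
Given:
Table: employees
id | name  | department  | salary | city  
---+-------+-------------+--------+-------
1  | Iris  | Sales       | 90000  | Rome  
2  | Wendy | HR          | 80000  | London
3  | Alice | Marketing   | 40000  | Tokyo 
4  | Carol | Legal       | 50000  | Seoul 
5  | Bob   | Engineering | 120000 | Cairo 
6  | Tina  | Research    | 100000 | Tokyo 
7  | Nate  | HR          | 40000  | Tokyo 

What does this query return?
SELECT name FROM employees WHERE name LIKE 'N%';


LIKE 'N%' matches names starting with 'N'
Matching: 1

1 rows:
Nate


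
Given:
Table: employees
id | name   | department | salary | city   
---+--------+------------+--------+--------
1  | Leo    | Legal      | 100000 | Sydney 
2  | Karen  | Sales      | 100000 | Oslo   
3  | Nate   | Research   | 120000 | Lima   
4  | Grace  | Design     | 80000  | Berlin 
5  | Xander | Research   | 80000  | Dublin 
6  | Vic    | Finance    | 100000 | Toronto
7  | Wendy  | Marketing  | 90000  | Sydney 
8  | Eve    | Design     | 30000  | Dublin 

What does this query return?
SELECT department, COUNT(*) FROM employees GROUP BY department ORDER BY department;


Assigning each row to its department group:
  Leo -> Legal
  Karen -> Sales
  Nate -> Research
  Grace -> Design
  Xander -> Research
  Vic -> Finance
  Wendy -> Marketing
  Eve -> Design


6 groups:
Design, 2
Finance, 1
Legal, 1
Marketing, 1
Research, 2
Sales, 1


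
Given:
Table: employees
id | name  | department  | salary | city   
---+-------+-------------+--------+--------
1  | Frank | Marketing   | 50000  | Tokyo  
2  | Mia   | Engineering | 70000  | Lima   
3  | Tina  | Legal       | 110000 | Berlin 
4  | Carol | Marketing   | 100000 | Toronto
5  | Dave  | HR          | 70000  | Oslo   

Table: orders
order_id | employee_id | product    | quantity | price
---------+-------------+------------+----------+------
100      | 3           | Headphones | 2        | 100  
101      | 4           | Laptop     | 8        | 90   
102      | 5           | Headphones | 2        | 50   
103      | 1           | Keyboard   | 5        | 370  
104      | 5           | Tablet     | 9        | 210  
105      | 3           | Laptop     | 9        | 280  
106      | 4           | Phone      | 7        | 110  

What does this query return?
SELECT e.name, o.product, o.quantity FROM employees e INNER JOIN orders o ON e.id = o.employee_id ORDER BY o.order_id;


Joining employees.id = orders.employee_id:
  employee Tina (id=3) -> order Headphones
  employee Carol (id=4) -> order Laptop
  employee Dave (id=5) -> order Headphones
  employee Frank (id=1) -> order Keyboard
  employee Dave (id=5) -> order Tablet
  employee Tina (id=3) -> order Laptop
  employee Carol (id=4) -> order Phone


7 rows:
Tina, Headphones, 2
Carol, Laptop, 8
Dave, Headphones, 2
Frank, Keyboard, 5
Dave, Tablet, 9
Tina, Laptop, 9
Carol, Phone, 7


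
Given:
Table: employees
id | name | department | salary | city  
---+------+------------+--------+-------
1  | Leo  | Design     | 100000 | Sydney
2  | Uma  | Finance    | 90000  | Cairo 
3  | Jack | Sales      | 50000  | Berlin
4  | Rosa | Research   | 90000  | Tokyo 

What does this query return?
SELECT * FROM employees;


SELECT * returns all 4 rows with all columns

4 rows:
1, Leo, Design, 100000, Sydney
2, Uma, Finance, 90000, Cairo
3, Jack, Sales, 50000, Berlin
4, Rosa, Research, 90000, Tokyo


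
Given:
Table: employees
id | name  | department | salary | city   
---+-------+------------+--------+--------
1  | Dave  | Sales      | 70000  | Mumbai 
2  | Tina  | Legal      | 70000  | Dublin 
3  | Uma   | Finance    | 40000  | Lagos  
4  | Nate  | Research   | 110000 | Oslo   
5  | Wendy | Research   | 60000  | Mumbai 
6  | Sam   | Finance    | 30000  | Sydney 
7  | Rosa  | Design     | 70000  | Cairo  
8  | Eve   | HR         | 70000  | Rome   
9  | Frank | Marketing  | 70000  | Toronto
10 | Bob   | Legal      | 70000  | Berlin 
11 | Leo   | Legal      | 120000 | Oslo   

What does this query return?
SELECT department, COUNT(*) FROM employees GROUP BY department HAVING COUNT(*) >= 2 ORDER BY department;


Groups with count >= 2:
  Finance: 2 -> PASS
  Legal: 3 -> PASS
  Research: 2 -> PASS
  Design: 1 -> filtered out
  HR: 1 -> filtered out
  Marketing: 1 -> filtered out
  Sales: 1 -> filtered out


3 groups:
Finance, 2
Legal, 3
Research, 2


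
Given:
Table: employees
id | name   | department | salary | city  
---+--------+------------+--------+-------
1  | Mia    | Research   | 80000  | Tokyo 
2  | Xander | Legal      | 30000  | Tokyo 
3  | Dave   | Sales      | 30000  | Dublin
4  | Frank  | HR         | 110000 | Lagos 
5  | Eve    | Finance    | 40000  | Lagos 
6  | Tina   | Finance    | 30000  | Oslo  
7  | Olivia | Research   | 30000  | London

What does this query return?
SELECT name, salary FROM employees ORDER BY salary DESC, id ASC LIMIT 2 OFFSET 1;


Sort by salary DESC (id ASC tiebreak), then skip 1 and take 2
Rows 2 through 3

2 rows:
Mia, 80000
Eve, 40000


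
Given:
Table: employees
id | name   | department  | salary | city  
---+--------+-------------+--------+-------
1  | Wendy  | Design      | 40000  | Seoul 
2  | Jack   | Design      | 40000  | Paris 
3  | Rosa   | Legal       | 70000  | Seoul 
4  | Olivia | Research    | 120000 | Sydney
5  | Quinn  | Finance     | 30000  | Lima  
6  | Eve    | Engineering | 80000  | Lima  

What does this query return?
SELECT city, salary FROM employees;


Projecting columns: city, salary

6 rows:
Seoul, 40000
Paris, 40000
Seoul, 70000
Sydney, 120000
Lima, 30000
Lima, 80000


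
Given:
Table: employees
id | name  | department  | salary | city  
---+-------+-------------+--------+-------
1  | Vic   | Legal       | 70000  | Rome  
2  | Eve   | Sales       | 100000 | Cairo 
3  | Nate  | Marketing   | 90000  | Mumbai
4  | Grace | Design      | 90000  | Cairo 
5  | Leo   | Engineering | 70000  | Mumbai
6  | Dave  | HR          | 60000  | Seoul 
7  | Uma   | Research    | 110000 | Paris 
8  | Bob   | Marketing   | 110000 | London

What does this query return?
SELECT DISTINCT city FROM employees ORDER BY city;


All 'city' values (row order): Rome, Cairo, Mumbai, Cairo, Mumbai, Seoul, Paris, London
Removing duplicates leaves 6 unique value(s).

6 values:
Cairo
London
Mumbai
Paris
Rome
Seoul


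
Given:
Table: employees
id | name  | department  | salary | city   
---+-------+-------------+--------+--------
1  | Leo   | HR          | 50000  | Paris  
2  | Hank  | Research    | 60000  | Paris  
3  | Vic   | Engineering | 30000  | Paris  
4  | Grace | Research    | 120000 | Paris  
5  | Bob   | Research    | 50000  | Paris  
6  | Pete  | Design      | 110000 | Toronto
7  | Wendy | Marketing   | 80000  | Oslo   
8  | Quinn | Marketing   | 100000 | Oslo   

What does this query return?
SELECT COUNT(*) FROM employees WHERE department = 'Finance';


Counting rows where department = 'Finance'


0


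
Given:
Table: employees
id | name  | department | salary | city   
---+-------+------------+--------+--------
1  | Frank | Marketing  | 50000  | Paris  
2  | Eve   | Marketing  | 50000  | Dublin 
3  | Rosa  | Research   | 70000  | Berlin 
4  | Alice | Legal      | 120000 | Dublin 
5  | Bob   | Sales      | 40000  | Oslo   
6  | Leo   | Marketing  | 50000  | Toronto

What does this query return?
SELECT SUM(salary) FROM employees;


SUM(salary) = 50000 + 50000 + 70000 + 120000 + 40000 + 50000 = 380000

380000


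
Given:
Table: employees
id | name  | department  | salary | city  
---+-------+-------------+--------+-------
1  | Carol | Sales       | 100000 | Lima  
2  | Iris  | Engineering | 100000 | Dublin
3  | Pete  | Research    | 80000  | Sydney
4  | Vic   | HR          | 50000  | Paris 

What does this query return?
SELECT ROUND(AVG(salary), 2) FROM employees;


SUM(salary) = 330000
COUNT = 4
ROUND(AVG, 2) = ROUND(330000 / 4, 2) = 82500.0

82500.0


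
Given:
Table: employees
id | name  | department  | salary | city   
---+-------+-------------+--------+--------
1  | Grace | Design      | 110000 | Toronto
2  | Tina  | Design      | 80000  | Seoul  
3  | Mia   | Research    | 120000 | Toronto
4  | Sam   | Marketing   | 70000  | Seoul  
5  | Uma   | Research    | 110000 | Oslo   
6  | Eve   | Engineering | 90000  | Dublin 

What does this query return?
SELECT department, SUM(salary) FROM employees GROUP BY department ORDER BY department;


Summing salary within each department:
  Design: 110000 + 80000 = 190000
  Engineering: 90000 = 90000
  Marketing: 70000 = 70000
  Research: 120000 + 110000 = 230000


4 groups:
Design, 190000
Engineering, 90000
Marketing, 70000
Research, 230000


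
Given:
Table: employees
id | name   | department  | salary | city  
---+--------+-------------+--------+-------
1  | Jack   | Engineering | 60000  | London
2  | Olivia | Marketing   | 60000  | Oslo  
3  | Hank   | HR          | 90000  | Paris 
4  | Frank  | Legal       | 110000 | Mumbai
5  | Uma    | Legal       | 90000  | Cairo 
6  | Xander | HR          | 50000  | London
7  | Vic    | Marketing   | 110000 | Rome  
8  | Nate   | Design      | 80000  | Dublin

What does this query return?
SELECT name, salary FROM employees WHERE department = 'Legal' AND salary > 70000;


Filtering: department = 'Legal' AND salary > 70000
Matching: 2 rows

2 rows:
Frank, 110000
Uma, 90000


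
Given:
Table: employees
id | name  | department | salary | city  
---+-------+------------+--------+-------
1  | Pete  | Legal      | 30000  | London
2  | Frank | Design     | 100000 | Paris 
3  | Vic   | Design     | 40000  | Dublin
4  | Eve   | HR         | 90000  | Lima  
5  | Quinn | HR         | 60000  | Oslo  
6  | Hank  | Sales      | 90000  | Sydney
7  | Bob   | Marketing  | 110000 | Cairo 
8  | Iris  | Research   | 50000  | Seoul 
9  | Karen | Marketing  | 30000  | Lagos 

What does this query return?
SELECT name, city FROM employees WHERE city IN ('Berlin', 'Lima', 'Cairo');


Filtering: city IN ('Berlin', 'Lima', 'Cairo')
Matching: 2 rows

2 rows:
Eve, Lima
Bob, Cairo


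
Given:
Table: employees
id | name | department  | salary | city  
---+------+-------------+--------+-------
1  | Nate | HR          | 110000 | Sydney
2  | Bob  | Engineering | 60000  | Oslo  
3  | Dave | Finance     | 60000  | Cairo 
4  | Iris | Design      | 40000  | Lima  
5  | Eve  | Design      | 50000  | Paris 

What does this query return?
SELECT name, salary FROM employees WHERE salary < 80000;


Filtering: salary < 80000
Matching: 4 rows

4 rows:
Bob, 60000
Dave, 60000
Iris, 40000
Eve, 50000


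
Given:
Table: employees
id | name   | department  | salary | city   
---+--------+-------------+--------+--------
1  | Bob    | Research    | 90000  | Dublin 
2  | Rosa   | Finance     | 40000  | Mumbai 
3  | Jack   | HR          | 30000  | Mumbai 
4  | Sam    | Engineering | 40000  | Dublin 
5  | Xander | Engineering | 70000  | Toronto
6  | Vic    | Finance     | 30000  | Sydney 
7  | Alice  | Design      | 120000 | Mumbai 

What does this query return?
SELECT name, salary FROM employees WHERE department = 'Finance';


Filtering: department = 'Finance'
Matching rows: 2

2 rows:
Rosa, 40000
Vic, 30000


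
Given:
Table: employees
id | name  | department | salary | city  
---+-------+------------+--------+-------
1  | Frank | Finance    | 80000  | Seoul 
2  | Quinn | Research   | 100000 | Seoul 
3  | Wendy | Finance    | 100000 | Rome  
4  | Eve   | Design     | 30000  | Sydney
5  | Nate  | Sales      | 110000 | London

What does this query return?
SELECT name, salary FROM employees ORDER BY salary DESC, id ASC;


Sorting by salary DESC, then id ASC for ties

5 rows:
Nate, 110000
Quinn, 100000
Wendy, 100000
Frank, 80000
Eve, 30000


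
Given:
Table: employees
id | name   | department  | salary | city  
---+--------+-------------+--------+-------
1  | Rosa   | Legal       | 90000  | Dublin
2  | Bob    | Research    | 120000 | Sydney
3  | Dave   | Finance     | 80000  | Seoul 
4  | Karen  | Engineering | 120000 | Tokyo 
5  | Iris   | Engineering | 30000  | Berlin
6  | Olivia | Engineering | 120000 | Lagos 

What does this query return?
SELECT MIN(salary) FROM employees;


Salaries: 90000, 120000, 80000, 120000, 30000, 120000
MIN = 30000

30000


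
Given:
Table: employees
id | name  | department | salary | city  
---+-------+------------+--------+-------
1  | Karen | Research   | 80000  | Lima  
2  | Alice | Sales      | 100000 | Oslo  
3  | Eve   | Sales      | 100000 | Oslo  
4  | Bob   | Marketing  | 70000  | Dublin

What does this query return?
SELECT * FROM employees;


SELECT * returns all 4 rows with all columns

4 rows:
1, Karen, Research, 80000, Lima
2, Alice, Sales, 100000, Oslo
3, Eve, Sales, 100000, Oslo
4, Bob, Marketing, 70000, Dublin


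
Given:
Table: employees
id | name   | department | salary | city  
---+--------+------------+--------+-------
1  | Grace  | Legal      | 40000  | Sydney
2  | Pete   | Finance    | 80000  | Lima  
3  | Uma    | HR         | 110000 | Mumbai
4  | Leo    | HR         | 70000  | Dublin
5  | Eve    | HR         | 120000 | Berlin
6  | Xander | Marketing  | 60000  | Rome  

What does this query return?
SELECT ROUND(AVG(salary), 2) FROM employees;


SUM(salary) = 480000
COUNT = 6
ROUND(AVG, 2) = ROUND(480000 / 6, 2) = 80000.0

80000.0


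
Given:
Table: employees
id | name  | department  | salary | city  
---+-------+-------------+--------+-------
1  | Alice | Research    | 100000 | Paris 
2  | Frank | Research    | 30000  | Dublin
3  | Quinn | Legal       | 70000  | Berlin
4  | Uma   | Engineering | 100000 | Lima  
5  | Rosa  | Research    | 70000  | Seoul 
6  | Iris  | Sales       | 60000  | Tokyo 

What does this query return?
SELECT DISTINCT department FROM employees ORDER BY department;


All 'department' values (row order): Research, Research, Legal, Engineering, Research, Sales
Removing duplicates leaves 4 unique value(s).

4 values:
Engineering
Legal
Research
Sales


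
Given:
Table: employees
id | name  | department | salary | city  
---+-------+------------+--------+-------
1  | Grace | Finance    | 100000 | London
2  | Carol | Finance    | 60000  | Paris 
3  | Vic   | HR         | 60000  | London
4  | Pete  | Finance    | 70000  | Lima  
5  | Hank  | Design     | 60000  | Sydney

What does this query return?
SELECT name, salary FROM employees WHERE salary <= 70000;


Filtering: salary <= 70000
Matching: 4 rows

4 rows:
Carol, 60000
Vic, 60000
Pete, 70000
Hank, 60000


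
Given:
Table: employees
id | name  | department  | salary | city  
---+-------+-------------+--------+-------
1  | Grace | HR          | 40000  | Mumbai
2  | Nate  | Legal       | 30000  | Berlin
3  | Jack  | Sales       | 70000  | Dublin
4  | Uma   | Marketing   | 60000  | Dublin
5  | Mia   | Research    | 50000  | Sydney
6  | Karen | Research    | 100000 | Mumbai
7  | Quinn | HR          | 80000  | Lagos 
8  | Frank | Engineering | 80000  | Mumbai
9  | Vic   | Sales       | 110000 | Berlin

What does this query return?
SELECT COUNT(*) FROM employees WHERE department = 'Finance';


Counting rows where department = 'Finance'


0


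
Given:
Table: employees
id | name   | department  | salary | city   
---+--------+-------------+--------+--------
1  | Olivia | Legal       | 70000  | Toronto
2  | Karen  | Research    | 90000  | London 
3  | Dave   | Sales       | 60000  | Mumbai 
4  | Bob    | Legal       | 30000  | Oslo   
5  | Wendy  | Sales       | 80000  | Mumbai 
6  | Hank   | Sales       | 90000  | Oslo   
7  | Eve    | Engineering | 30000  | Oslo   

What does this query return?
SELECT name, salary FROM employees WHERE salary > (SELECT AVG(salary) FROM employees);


Subquery: AVG(salary) = 64285.71
Filtering: salary > 64285.71
  Olivia (70000) -> MATCH
  Karen (90000) -> MATCH
  Wendy (80000) -> MATCH
  Hank (90000) -> MATCH


4 rows:
Olivia, 70000
Karen, 90000
Wendy, 80000
Hank, 90000


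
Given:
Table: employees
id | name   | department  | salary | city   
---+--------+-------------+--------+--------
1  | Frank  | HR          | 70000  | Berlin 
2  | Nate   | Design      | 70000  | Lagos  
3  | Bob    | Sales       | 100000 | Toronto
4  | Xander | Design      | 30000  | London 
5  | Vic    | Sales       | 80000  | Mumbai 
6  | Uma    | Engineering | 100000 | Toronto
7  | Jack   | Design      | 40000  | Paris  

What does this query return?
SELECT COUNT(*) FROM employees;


COUNT(*) counts all rows

7


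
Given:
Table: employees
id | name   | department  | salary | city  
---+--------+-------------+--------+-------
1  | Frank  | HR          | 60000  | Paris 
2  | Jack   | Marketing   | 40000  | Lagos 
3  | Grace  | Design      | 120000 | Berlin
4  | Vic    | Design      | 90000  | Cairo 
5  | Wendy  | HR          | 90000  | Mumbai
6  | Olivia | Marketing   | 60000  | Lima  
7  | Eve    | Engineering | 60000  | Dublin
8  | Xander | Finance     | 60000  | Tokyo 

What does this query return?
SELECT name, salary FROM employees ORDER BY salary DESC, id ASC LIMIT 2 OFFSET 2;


Sort by salary DESC (id ASC tiebreak), then skip 2 and take 2
Rows 3 through 4

2 rows:
Wendy, 90000
Frank, 60000


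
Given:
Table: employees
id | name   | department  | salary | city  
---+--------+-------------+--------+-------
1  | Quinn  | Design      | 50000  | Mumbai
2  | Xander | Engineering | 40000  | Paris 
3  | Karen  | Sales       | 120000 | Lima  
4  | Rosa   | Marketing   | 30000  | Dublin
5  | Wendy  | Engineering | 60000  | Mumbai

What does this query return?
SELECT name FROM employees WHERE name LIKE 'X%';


LIKE 'X%' matches names starting with 'X'
Matching: 1

1 rows:
Xander


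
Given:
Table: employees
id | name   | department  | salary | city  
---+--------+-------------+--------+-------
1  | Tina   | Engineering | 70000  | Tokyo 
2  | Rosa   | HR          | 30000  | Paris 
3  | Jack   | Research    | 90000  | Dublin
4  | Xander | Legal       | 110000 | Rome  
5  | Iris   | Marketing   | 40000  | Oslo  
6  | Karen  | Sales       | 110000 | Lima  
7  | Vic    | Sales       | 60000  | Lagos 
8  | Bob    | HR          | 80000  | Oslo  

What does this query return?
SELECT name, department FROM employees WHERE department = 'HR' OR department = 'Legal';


Filtering: department = 'HR' OR 'Legal'
Matching: 3 rows

3 rows:
Rosa, HR
Xander, Legal
Bob, HR


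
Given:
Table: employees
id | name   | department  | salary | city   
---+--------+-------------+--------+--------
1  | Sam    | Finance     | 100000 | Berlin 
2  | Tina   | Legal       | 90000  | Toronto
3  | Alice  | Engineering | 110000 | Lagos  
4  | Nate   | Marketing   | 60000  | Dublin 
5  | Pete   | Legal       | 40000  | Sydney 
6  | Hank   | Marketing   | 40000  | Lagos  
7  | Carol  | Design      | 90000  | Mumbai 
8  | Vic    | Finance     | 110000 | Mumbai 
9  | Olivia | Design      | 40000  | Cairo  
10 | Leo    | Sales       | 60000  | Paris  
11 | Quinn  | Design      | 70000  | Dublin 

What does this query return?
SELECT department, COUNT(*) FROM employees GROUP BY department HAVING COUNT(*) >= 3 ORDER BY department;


Groups with count >= 3:
  Design: 3 -> PASS
  Engineering: 1 -> filtered out
  Finance: 2 -> filtered out
  Legal: 2 -> filtered out
  Marketing: 2 -> filtered out
  Sales: 1 -> filtered out


1 groups:
Design, 3


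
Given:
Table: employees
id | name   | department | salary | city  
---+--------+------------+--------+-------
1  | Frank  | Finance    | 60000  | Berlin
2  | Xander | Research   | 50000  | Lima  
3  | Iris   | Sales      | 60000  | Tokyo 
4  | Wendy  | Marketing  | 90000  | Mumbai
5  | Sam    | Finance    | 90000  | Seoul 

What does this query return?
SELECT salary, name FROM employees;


Projecting columns: salary, name

5 rows:
60000, Frank
50000, Xander
60000, Iris
90000, Wendy
90000, Sam


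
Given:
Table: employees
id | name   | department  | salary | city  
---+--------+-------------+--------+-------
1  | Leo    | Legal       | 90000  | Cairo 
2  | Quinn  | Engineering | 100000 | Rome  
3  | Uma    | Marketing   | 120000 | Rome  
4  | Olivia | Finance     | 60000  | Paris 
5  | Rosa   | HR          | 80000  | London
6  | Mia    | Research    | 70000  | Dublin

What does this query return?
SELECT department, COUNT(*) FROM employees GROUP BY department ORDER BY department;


Assigning each row to its department group:
  Leo -> Legal
  Quinn -> Engineering
  Uma -> Marketing
  Olivia -> Finance
  Rosa -> HR
  Mia -> Research


6 groups:
Engineering, 1
Finance, 1
HR, 1
Legal, 1
Marketing, 1
Research, 1
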